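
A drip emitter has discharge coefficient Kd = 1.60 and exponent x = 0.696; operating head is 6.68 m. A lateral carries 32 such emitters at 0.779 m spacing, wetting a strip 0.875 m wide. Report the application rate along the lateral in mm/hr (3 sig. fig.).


Approach: apply the emitter equation with a lateral mass balance, q = Kd*h^x; Q = n*q; rate = Q/(n*spacing*width).
Step 1 — single emitter flow (q = Kd*h^x):
  q = 1.60 * 6.68^0.696 = 6.0002 L/hr
Step 2 — total lateral flow: Q = 32 * 6.0002 = 192.01 L/hr
Step 3 — wetted area: A = 32 * 0.779 * 0.875 = 21.812 m^2
Step 4 — application rate: Q/A = 192.01/21.812 = 8.80 mm/hr
Therefore the application rate along the lateral = 8.80 mm/hr.


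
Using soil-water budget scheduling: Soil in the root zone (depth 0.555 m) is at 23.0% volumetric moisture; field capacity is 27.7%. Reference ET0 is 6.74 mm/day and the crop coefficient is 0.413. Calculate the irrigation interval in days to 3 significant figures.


Approach: apply soil-water budget scheduling, SMD = (FC-theta)/100*depth*1000; ETc = ET0*Kc; interval = SMD/ETc.
Step 1 — soil moisture deficit:
  SMD = (27.7 - 23.0)/100 * 0.555 * 1000 = 26.085 mm
Step 2 — daily crop ET (ETc = ET0*Kc):
  ETc = 6.74 * 0.413 = 2.7836 mm/day
Step 3 — irrigation interval (SMD/ETc):
  interval = 26.085 / 2.7836 = 9.37 days
Therefore the irrigation interval = 9.37 days.


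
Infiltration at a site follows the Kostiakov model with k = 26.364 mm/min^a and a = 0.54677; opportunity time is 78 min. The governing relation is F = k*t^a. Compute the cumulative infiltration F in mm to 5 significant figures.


F = 26.364 * 78^0.54677 = 285.46 mm
Therefore the cumulative infiltration F = 285.46 mm.


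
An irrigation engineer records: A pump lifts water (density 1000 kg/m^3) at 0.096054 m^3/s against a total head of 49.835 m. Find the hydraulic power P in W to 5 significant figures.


Approach: apply the hydraulic power relation, P = rho*g*Q*H.
P = 1000 * 9.81 * 0.096054 * 49.835 = 46959 W
Therefore the hydraulic power P = 46959 W.


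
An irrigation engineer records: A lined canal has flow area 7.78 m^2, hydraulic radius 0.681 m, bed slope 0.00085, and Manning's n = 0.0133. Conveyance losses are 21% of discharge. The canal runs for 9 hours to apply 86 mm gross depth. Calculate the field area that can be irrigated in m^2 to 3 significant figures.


Approach: apply Manning's equation with a conveyance and depth budget, Q = (1/n)*A*R^(2/3)*S^(1/2); Q_field = Q*(1-loss); Area = Q_field*t/(d/1000).
Step 1 — canal discharge (Manning's equation):
  Q = (1/0.0133) * 7.78 * 0.681^(2/3) * 0.00085^(1/2) = 13.201 m^3/s
Step 2 — delivered flow: Q_field = 13.201*(1 - 21/100) = 10.429 m^3/s
Step 3 — volume delivered: V = 10.429 * 9*3600 = 337890 m^3
Step 4 — area served: A = V / (depth/1000) = 337890 / 0.086 = 3930000 m^2
Therefore the field area that can be irrigated = 3930000 m^2.


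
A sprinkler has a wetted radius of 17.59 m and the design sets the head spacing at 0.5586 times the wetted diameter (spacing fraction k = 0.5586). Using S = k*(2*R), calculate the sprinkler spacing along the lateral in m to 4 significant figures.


S = 0.5586 * (2 * 17.59) = 19.65 m
Therefore the sprinkler spacing along the lateral = 19.65 m.


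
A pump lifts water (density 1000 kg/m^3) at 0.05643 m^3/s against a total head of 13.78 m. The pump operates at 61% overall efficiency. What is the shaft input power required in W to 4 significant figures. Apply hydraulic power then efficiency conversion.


Approach: apply hydraulic power then efficiency conversion, P = rho*g*Q*H; P_in = P/eta.
Step 1 — hydraulic power (P = rho*g*Q*H):
  P = 1000 * 9.81 * 0.05643 * 13.78 = 7628.31 W
Step 2 — input power: P_in = P/eta = 7628.31 / 0.61 = 12510 W
Therefore the shaft input power required = 12510 W.


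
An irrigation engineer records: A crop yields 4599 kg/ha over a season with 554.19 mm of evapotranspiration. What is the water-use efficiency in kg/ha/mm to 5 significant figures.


Approach: apply the water-use efficiency ratio, WUE = yield/ET.
WUE = 4599 / 554.19 = 8.2986 kg/ha/mm
Therefore the water-use efficiency = 8.2986 kg/ha/mm.


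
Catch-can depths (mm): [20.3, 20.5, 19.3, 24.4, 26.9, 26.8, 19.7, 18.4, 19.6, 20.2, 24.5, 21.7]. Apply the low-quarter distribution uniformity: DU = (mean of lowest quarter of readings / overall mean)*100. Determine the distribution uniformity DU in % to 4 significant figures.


sorted lowest 3 of 12: [18.4, 19.3, 19.6] -> mean = 19.1000 mm
overall mean = 21.8583 mm
DU = (19.1000/21.8583)*100 = 87.38 %
Therefore the distribution uniformity DU = 87.38 %.


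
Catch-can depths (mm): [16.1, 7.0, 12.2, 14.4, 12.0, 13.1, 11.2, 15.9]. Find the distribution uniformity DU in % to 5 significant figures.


Approach: apply the low-quarter distribution uniformity, DU = (mean of lowest quarter of readings / overall mean)*100.
sorted lowest 2 of 8: [7.0, 11.2] -> mean = 9.100000 mm
overall mean = 12.73750 mm
DU = (9.100000/12.73750)*100 = 71.443 %
Therefore the distribution uniformity DU = 71.443 %.


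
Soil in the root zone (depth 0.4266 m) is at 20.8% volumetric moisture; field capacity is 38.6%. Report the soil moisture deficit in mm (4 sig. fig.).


Approach: apply the soil moisture deficit relation, SMD = (FC - theta)/100 * depth * 1000.
SMD = (38.6 - 20.8)/100 * 0.4266 * 1000 = 75.93 mm
Therefore the soil moisture deficit = 75.93 mm.


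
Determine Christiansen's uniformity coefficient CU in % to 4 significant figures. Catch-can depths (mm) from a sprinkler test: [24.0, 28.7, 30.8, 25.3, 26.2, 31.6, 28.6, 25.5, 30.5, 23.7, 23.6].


Approach: apply Christiansen's uniformity coefficient, CU = (1 - mean_abs_deviation/mean)*100.
mean = 27.1364 mm
mean |d_i - mean| = 2.63967 mm
CU = (1 - 2.63967/27.1364)*100 = 90.27 %
Therefore Christiansen's uniformity coefficient CU = 90.27 %.


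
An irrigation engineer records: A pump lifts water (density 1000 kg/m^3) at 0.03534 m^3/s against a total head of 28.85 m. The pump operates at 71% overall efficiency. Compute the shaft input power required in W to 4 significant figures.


Approach: apply hydraulic power then efficiency conversion, P = rho*g*Q*H; P_in = P/eta.
Step 1 — hydraulic power (P = rho*g*Q*H):
  P = 1000 * 9.81 * 0.03534 * 28.85 = 10001.9 W
Step 2 — input power: P_in = P/eta = 10001.9 / 0.71 = 14090 W
Therefore the shaft input power required = 14090 W.


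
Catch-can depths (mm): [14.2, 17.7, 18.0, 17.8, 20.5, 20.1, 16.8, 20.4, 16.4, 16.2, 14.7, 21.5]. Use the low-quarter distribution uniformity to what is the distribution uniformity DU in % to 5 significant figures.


Approach: apply the low-quarter distribution uniformity, DU = (mean of lowest quarter of readings / overall mean)*100.
sorted lowest 3 of 12: [14.2, 14.7, 16.2] -> mean = 15.03333 mm
overall mean = 17.85833 mm
DU = (15.03333/17.85833)*100 = 84.181 %
Therefore the distribution uniformity DU = 84.181 %.


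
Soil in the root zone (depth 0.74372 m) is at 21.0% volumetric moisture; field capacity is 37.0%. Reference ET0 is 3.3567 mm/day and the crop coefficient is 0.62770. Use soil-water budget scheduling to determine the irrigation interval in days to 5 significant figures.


Approach: apply soil-water budget scheduling, SMD = (FC-theta)/100*depth*1000; ETc = ET0*Kc; interval = SMD/ETc.
Step 1 — soil moisture deficit:
  SMD = (37.0 - 21.0)/100 * 0.74372 * 1000 = 118.9952 mm
Step 2 — daily crop ET (ETc = ET0*Kc):
  ETc = 3.3567 * 0.62770 = 2.107001 mm/day
Step 3 — irrigation interval (SMD/ETc):
  interval = 118.9952 / 2.107001 = 56.476 days
Therefore the irrigation interval = 56.476 days.


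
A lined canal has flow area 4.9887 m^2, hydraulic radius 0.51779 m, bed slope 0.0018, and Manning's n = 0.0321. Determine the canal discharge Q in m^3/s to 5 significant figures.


Approach: apply Manning's equation, Q = (1/n)*A*R^(2/3)*S^(1/2).
Q = (1/0.0321) * 4.9887 * 0.51779^(2/3) * 0.0018^(1/2) = 4.2516 m^3/s
Therefore the canal discharge Q = 4.2516 m^3/s.


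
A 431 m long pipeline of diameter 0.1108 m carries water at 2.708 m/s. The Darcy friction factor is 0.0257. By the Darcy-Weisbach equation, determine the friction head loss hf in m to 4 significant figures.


Approach: apply the Darcy-Weisbach equation, hf = f*(L/D)*(v^2/(2g)).
hf = 0.0257 * (431/0.1108) * (2.708^2 / (2*9.81))
hf = 37.37 m
Therefore the friction head loss hf = 37.37 m.


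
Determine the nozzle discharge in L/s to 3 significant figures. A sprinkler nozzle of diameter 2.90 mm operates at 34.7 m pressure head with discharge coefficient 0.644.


Approach: apply the orifice equation, Q = Cd*A*sqrt(2*g*h), A = pi*(d/2)^2.
A = pi*(2.90e-3/2)^2 = 6.6052e-06 m^2
Q = 0.644 * 6.6052e-06 * sqrt(2*9.81*34.7) * 1000 = 0.111 L/s
Therefore the nozzle discharge = 0.111 L/s.


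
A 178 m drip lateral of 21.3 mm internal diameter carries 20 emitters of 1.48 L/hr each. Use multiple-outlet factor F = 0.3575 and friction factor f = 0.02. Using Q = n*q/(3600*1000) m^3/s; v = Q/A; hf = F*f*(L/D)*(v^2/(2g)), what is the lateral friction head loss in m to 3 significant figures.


Q = 20*1.48/(3600*1000) = 8.2222e-06 m^3/s
A = pi*(21.3e-3/2)^2 = 3.5633e-04 m^2, so v = Q/A = 0.023075 m/s
hf = 0.3575*0.02*(178/0.0213)*(0.023075^2/(2*9.81)) = 0.00162 m
Therefore the lateral friction head loss = 0.00162 m.


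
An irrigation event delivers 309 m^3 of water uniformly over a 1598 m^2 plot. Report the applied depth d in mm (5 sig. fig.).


Approach: apply depth from volume over area, d = (V/A)*1000.
d = (309 / 1598) * 1000 = 193.37 mm
Therefore the applied depth d = 193.37 mm.


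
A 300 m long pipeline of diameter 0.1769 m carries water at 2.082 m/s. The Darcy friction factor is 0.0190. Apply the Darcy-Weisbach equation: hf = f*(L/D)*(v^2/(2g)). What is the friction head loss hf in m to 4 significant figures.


hf = 0.0190 * (300/0.1769) * (2.082^2 / (2*9.81))
hf = 7.119 m
Therefore the friction head loss hf = 7.119 m.


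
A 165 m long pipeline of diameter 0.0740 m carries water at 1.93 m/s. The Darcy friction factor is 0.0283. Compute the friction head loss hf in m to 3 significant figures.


Approach: apply the Darcy-Weisbach equation, hf = f*(L/D)*(v^2/(2g)).
hf = 0.0283 * (165/0.0740) * (1.93^2 / (2*9.81))
hf = 12.0 m
Therefore the friction head loss hf = 12.0 m.


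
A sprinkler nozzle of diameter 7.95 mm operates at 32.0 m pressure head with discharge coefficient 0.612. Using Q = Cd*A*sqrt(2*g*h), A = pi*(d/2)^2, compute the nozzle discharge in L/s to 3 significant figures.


A = pi*(7.95e-3/2)^2 = 4.9639e-05 m^2
Q = 0.612 * 4.9639e-05 * sqrt(2*9.81*32.0) * 1000 = 0.761 L/s
Therefore the nozzle discharge = 0.761 L/s.


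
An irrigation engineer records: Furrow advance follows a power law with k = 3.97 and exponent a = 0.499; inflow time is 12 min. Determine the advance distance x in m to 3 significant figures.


Approach: apply the power-law advance function, x = k*t^a.
x = 3.97 * 12^0.499 = 13.7 m
Therefore the advance distance x = 13.7 m.


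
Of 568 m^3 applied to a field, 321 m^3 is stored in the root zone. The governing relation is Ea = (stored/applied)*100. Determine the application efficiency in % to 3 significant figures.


Ea = (321/568)*100 = 56.5 %
Therefore the application efficiency = 56.5 %.


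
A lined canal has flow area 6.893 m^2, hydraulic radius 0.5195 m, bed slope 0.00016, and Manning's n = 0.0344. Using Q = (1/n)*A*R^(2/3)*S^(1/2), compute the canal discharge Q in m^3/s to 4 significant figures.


Q = (1/0.0344) * 6.893 * 0.5195^(2/3) * 0.00016^(1/2) = 1.638 m^3/s
Therefore the canal discharge Q = 1.638 m^3/s.


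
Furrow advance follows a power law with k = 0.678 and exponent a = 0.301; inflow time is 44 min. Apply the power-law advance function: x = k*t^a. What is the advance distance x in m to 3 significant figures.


x = 0.678 * 44^0.301 = 2.12 m
Therefore the advance distance x = 2.12 m.


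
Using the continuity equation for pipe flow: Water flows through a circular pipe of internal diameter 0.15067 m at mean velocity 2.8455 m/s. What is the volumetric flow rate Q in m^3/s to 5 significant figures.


Approach: apply the continuity equation for pipe flow, Q = A * v with A = pi*(D/2)^2.
A = pi*(0.15067/2)^2 = 0.01782968 m^2
Q = 0.01782968 * 2.8455 = 0.050734 m^3/s
Therefore the volumetric flow rate Q = 0.050734 m^3/s.


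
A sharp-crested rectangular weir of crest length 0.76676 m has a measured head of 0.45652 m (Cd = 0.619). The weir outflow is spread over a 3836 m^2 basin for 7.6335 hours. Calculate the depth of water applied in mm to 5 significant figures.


Approach: apply the rectangular weir equation with a volume-to-depth conversion, Q = (2/3)*Cd*L*sqrt(2g)*H^1.5; d = Q*t/A * 1000.
Step 1 — weir discharge:
  Q = (2/3)*0.619*0.76676*sqrt(2*9.81)*0.45652^1.5 = 0.4323128 m^3/s
Step 2 — volume: V = 0.4323128 * 7.6335*3600 = 11880.21 m^3
Step 3 — depth: d = V/A * 1000 = 11880.21/3836 * 1000 = 3097.0 mm
Therefore the depth of water applied = 3097.0 mm.


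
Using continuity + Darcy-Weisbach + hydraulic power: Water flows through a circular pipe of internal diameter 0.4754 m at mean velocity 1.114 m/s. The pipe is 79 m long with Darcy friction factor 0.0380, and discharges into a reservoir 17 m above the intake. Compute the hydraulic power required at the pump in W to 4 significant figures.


Approach: apply continuity + Darcy-Weisbach + hydraulic power, Q = A*v; hf = f*(L/D)*(v^2/(2g)); H = static + hf; P = rho*g*Q*H.
Step 1 — flow rate (continuity, Q = A*v):
  A = pi*(0.4754/2)^2 = 0.177504 m^2
  Q = 0.177504 * 1.114 = 0.197739 m^3/s
Step 2 — friction head loss (Darcy-Weisbach):
  hf = 0.0380 * (79/0.4754) * (1.114^2 / (2*9.81))
  hf = 0.399414 m
Step 3 — total head: H = 17 + 0.399414 = 17.3994 m
Step 4 — hydraulic power (P = rho*g*Q*H):
  P = 1000 * 9.81 * 0.197739 * 17.3994 = 33750 W
Therefore the hydraulic power required at the pump = 33750 W.


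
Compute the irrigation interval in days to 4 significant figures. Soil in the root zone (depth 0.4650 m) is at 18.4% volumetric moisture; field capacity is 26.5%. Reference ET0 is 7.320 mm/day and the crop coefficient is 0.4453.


Approach: apply soil-water budget scheduling, SMD = (FC-theta)/100*depth*1000; ETc = ET0*Kc; interval = SMD/ETc.
Step 1 — soil moisture deficit:
  SMD = (26.5 - 18.4)/100 * 0.4650 * 1000 = 37.6650 mm
Step 2 — daily crop ET (ETc = ET0*Kc):
  ETc = 7.320 * 0.4453 = 3.25960 mm/day
Step 3 — irrigation interval (SMD/ETc):
  interval = 37.6650 / 3.25960 = 11.56 days
Therefore the irrigation interval = 11.56 days.


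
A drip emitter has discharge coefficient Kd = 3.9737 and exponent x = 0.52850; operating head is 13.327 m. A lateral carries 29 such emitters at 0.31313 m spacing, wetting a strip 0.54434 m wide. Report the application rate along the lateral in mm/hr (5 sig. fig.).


Approach: apply the emitter equation with a lateral mass balance, q = Kd*h^x; Q = n*q; rate = Q/(n*spacing*width).
Step 1 — single emitter flow (q = Kd*h^x):
  q = 3.9737 * 13.327^0.52850 = 15.61767 L/hr
Step 2 — total lateral flow: Q = 29 * 15.61767 = 452.9123 L/hr
Step 3 — wetted area: A = 29 * 0.31313 * 0.54434 = 4.943026 m^2
Step 4 — application rate: Q/A = 452.9123/4.943026 = 91.627 mm/hr
Therefore the application rate along the lateral = 91.627 mm/hr.


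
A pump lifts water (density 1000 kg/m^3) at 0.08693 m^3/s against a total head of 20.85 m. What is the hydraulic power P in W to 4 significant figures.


Approach: apply the hydraulic power relation, P = rho*g*Q*H.
P = 1000 * 9.81 * 0.08693 * 20.85 = 17780 W
Therefore the hydraulic power P = 17780 W.


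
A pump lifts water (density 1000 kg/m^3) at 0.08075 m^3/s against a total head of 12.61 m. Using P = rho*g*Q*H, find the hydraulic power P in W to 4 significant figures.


P = 1000 * 9.81 * 0.08075 * 12.61 = 9989 W
Therefore the hydraulic power P = 9989 W.


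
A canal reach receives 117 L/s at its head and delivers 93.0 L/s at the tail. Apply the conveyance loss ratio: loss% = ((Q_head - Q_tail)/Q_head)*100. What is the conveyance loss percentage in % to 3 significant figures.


loss = ((117 - 93.0)/117)*100 = 20.5 %
Therefore the conveyance loss percentage = 20.5 %.


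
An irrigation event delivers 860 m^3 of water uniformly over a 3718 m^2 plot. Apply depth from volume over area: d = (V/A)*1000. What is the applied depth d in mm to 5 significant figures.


d = (860 / 3718) * 1000 = 231.31 mm
Therefore the applied depth d = 231.31 mm.


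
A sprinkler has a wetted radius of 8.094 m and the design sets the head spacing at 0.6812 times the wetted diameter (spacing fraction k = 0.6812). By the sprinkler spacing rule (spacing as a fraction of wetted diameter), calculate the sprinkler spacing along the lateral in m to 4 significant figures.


Approach: apply the sprinkler spacing rule (spacing as a fraction of wetted diameter), S = k*(2*R).
S = 0.6812 * (2 * 8.094) = 11.03 m
Therefore the sprinkler spacing along the lateral = 11.03 m.


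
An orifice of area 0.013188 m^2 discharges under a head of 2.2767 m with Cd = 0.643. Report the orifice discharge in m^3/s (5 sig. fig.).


Approach: apply the orifice equation, Q = Cd*A*sqrt(2*g*h).
Q = 0.643 * 0.013188 * sqrt(2*9.81*2.2767) = 0.056675 m^3/s
Therefore the orifice discharge = 0.056675 m^3/s.


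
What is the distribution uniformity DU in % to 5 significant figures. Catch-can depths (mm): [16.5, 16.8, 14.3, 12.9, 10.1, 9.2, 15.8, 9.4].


Approach: apply the low-quarter distribution uniformity, DU = (mean of lowest quarter of readings / overall mean)*100.
sorted lowest 2 of 8: [9.2, 9.4] -> mean = 9.300000 mm
overall mean = 13.12500 mm
DU = (9.300000/13.12500)*100 = 70.857 %
Therefore the distribution uniformity DU = 70.857 %.


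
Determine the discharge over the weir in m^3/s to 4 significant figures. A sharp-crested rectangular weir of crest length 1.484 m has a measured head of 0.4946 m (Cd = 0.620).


Approach: apply the rectangular weir equation, Q = (2/3)*Cd*L*sqrt(2g)*H^1.5.
Q = (2/3)*0.620*1.484*sqrt(2*9.81)*0.4946^1.5 = 0.9451 m^3/s
Therefore the discharge over the weir = 0.9451 m^3/s.


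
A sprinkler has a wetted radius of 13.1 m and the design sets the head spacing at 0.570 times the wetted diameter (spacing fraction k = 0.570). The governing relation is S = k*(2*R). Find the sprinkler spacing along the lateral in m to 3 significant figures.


S = 0.570 * (2 * 13.1) = 14.9 m
Therefore the sprinkler spacing along the lateral = 14.9 m.


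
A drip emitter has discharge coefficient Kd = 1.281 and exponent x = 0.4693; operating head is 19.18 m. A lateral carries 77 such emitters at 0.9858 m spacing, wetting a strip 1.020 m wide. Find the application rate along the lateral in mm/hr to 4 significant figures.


Approach: apply the emitter equation with a lateral mass balance, q = Kd*h^x; Q = n*q; rate = Q/(n*spacing*width).
Step 1 — single emitter flow (q = Kd*h^x):
  q = 1.281 * 19.18^0.4693 = 5.12377 L/hr
Step 2 — total lateral flow: Q = 77 * 5.12377 = 394.531 L/hr
Step 3 — wetted area: A = 77 * 0.9858 * 1.020 = 77.4247 m^2
Step 4 — application rate: Q/A = 394.531/77.4247 = 5.096 mm/hr
Therefore the application rate along the lateral = 5.096 mm/hr.


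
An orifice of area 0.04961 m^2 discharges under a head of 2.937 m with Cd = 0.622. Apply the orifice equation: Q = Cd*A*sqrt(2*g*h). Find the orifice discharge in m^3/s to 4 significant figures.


Q = 0.622 * 0.04961 * sqrt(2*9.81*2.937) = 0.2342 m^3/s
Therefore the orifice discharge = 0.2342 m^3/s.


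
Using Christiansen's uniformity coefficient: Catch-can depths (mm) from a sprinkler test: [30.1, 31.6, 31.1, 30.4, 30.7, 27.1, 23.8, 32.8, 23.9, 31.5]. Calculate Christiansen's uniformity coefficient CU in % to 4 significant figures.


Approach: apply Christiansen's uniformity coefficient, CU = (1 - mean_abs_deviation/mean)*100.
mean = 29.3000 mm
mean |d_i - mean| = 2.62000 mm
CU = (1 - 2.62000/29.3000)*100 = 91.06 %
Therefore Christiansen's uniformity coefficient CU = 91.06 %.


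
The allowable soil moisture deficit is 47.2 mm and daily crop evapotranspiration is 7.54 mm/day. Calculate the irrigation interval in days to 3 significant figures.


Approach: apply the irrigation interval relation, interval = SMD / ETc.
interval = 47.2 / 7.54 = 6.26 days
Therefore the irrigation interval = 6.26 days.


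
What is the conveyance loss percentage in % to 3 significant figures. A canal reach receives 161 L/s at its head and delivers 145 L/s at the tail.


Approach: apply the conveyance loss ratio, loss% = ((Q_head - Q_tail)/Q_head)*100.
loss = ((161 - 145)/161)*100 = 9.94 %
Therefore the conveyance loss percentage = 9.94 %.


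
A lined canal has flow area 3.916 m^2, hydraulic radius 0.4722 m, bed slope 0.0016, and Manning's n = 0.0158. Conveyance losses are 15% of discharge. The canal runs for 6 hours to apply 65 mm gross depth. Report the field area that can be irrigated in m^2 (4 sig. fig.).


Approach: apply Manning's equation with a conveyance and depth budget, Q = (1/n)*A*R^(2/3)*S^(1/2); Q_field = Q*(1-loss); Area = Q_field*t/(d/1000).
Step 1 — canal discharge (Manning's equation):
  Q = (1/0.0158) * 3.916 * 0.4722^(2/3) * 0.0016^(1/2) = 6.01169 m^3/s
Step 2 — delivered flow: Q_field = 6.01169*(1 - 15/100) = 5.10993 m^3/s
Step 3 — volume delivered: V = 5.10993 * 6*3600 = 110375 m^3
Step 4 — area served: A = V / (depth/1000) = 110375 / 0.065 = 1698000 m^2
Therefore the field area that can be irrigated = 1698000 m^2.


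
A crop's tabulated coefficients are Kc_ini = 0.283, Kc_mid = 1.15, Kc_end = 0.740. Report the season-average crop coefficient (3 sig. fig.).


Approach: apply a simple seasonal average, Kc_avg = (Kc_ini + Kc_mid + Kc_end)/3.
Kc_avg = (0.283 + 1.15 + 0.740)/3 = 0.724
Therefore the season-average crop coefficient = 0.724.


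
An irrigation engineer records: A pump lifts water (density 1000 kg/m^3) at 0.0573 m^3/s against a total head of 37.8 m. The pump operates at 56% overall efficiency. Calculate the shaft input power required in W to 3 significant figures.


Approach: apply hydraulic power then efficiency conversion, P = rho*g*Q*H; P_in = P/eta.
Step 1 — hydraulic power (P = rho*g*Q*H):
  P = 1000 * 9.81 * 0.0573 * 37.8 = 21248 W
Step 2 — input power: P_in = P/eta = 21248 / 0.56 = 37900 W
Therefore the shaft input power required = 37900 W.


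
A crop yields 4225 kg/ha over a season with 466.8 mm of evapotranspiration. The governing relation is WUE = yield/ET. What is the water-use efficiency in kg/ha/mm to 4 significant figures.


WUE = 4225 / 466.8 = 9.051 kg/ha/mm
Therefore the water-use efficiency = 9.051 kg/ha/mm.


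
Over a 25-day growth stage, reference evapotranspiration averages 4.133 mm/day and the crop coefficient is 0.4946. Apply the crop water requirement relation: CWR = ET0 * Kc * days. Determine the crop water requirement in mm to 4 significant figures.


CWR = 4.133 * 0.4946 * 25 = 51.10 mm
Therefore the crop water requirement = 51.10 mm.


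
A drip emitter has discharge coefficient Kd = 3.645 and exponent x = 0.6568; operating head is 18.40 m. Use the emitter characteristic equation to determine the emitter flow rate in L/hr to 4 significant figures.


Approach: apply the emitter characteristic equation, q = Kd * h^x.
q = 3.645 * 18.40^0.6568 = 24.68 L/hr
Therefore the emitter flow rate = 24.68 L/hr.


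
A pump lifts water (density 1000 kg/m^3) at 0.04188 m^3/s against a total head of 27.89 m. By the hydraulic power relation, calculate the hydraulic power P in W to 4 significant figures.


Approach: apply the hydraulic power relation, P = rho*g*Q*H.
P = 1000 * 9.81 * 0.04188 * 27.89 = 11460 W
Therefore the hydraulic power P = 11460 W.


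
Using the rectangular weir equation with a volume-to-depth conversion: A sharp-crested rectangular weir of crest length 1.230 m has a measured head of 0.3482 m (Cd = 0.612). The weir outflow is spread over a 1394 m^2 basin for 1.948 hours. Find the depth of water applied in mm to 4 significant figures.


Approach: apply the rectangular weir equation with a volume-to-depth conversion, Q = (2/3)*Cd*L*sqrt(2g)*H^1.5; d = Q*t/A * 1000.
Step 1 — weir discharge:
  Q = (2/3)*0.612*1.230*sqrt(2*9.81)*0.3482^1.5 = 0.456728 m^3/s
Step 2 — volume: V = 0.456728 * 1.948*3600 = 3202.94 m^3
Step 3 — depth: d = V/A * 1000 = 3202.94/1394 * 1000 = 2298 mm
Therefore the depth of water applied = 2298 mm.


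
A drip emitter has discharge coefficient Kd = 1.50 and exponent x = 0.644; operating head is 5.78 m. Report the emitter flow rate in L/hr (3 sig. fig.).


Approach: apply the emitter characteristic equation, q = Kd * h^x.
q = 1.50 * 5.78^0.644 = 4.64 L/hr
Therefore the emitter flow rate = 4.64 L/hr.


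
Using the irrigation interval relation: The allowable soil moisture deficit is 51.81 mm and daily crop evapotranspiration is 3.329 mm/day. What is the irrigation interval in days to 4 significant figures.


Approach: apply the irrigation interval relation, interval = SMD / ETc.
interval = 51.81 / 3.329 = 15.56 days
Therefore the irrigation interval = 15.56 days.


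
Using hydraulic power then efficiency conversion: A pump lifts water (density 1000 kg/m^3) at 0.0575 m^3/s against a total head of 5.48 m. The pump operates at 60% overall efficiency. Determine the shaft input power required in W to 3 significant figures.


Approach: apply hydraulic power then efficiency conversion, P = rho*g*Q*H; P_in = P/eta.
Step 1 — hydraulic power (P = rho*g*Q*H):
  P = 1000 * 9.81 * 0.0575 * 5.48 = 3091.1 W
Step 2 — input power: P_in = P/eta = 3091.1 / 0.6 = 5150 W
Therefore the shaft input power required = 5150 W.


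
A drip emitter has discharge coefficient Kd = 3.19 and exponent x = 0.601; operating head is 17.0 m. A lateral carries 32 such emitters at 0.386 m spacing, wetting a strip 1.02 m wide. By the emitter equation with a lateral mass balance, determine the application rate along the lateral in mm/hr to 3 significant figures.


Approach: apply the emitter equation with a lateral mass balance, q = Kd*h^x; Q = n*q; rate = Q/(n*spacing*width).
Step 1 — single emitter flow (q = Kd*h^x):
  q = 3.19 * 17.0^0.601 = 17.510 L/hr
Step 2 — total lateral flow: Q = 32 * 17.510 = 560.33 L/hr
Step 3 — wetted area: A = 32 * 0.386 * 1.02 = 12.599 m^2
Step 4 — application rate: Q/A = 560.33/12.599 = 44.5 mm/hr
Therefore the application rate along the lateral = 44.5 mm/hr.


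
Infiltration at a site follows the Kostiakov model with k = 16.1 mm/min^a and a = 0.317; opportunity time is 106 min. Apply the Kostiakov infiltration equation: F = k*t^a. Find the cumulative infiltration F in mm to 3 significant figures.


F = 16.1 * 106^0.317 = 70.6 mm
Therefore the cumulative infiltration F = 70.6 mm.


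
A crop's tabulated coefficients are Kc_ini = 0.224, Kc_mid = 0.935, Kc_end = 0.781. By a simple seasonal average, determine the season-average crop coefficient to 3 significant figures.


Approach: apply a simple seasonal average, Kc_avg = (Kc_ini + Kc_mid + Kc_end)/3.
Kc_avg = (0.224 + 0.935 + 0.781)/3 = 0.647
Therefore the season-average crop coefficient = 0.647.


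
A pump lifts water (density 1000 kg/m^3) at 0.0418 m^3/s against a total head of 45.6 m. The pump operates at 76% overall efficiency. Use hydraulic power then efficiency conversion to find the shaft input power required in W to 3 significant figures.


Approach: apply hydraulic power then efficiency conversion, P = rho*g*Q*H; P_in = P/eta.
Step 1 — hydraulic power (P = rho*g*Q*H):
  P = 1000 * 9.81 * 0.0418 * 45.6 = 18699 W
Step 2 — input power: P_in = P/eta = 18699 / 0.76 = 24600 W
Therefore the shaft input power required = 24600 W.


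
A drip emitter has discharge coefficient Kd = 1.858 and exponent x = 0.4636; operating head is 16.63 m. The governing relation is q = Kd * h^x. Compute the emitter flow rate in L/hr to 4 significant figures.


q = 1.858 * 16.63^0.4636 = 6.840 L/hr
Therefore the emitter flow rate = 6.840 L/hr.


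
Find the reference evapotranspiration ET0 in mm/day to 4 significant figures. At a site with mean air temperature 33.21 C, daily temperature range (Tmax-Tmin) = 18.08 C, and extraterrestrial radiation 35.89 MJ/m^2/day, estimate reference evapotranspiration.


Approach: apply the Hargreaves-Samani method, ET0 = 0.0023*(Tmean+17.8)*sqrt(Tmax-Tmin)*0.408*Ra.
ET0 = 0.0023*(33.21+17.8)*sqrt(18.08)*0.408*35.89 = 7.305 mm/day
Therefore the reference evapotranspiration ET0 = 7.305 mm/day.


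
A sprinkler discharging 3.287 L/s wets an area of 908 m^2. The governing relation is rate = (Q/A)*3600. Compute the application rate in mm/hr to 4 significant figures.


rate = (3.287 / 908) * 3600 = 13.03 mm/hr
Therefore the application rate = 13.03 mm/hr.


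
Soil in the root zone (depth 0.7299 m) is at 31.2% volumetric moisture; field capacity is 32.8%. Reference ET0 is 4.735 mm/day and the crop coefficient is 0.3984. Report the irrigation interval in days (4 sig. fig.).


Approach: apply soil-water budget scheduling, SMD = (FC-theta)/100*depth*1000; ETc = ET0*Kc; interval = SMD/ETc.
Step 1 — soil moisture deficit:
  SMD = (32.8 - 31.2)/100 * 0.7299 * 1000 = 11.6784 mm
Step 2 — daily crop ET (ETc = ET0*Kc):
  ETc = 4.735 * 0.3984 = 1.88642 mm/day
Step 3 — irrigation interval (SMD/ETc):
  interval = 11.6784 / 1.88642 = 6.191 days
Therefore the irrigation interval = 6.191 days.


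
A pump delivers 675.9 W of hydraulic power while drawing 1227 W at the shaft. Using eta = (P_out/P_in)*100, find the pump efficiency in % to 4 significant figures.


eta = (675.9 / 1227) * 100 = 55.09 %
Therefore the pump efficiency = 55.09 %.


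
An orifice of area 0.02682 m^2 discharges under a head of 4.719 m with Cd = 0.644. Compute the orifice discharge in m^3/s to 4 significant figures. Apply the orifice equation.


Approach: apply the orifice equation, Q = Cd*A*sqrt(2*g*h).
Q = 0.644 * 0.02682 * sqrt(2*9.81*4.719) = 0.1662 m^3/s
Therefore the orifice discharge = 0.1662 m^3/s.


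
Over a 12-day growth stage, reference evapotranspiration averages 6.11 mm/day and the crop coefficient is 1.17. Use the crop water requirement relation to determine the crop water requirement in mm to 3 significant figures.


Approach: apply the crop water requirement relation, CWR = ET0 * Kc * days.
CWR = 6.11 * 1.17 * 12 = 85.8 mm
Therefore the crop water requirement = 85.8 mm.


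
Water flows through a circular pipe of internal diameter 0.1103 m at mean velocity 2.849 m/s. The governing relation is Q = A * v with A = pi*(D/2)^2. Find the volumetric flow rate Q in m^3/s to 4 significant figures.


A = pi*(0.1103/2)^2 = 0.00955522 m^2
Q = 0.00955522 * 2.849 = 0.02722 m^3/s
Therefore the volumetric flow rate Q = 0.02722 m^3/s.


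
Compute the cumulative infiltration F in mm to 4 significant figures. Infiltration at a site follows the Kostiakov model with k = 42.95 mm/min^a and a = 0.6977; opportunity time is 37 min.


Approach: apply the Kostiakov infiltration equation, F = k*t^a.
F = 42.95 * 37^0.6977 = 533.5 mm
Therefore the cumulative infiltration F = 533.5 mm.


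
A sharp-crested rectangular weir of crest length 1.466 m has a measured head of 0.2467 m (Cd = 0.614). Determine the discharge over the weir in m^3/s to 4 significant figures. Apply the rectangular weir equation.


Approach: apply the rectangular weir equation, Q = (2/3)*Cd*L*sqrt(2g)*H^1.5.
Q = (2/3)*0.614*1.466*sqrt(2*9.81)*0.2467^1.5 = 0.3257 m^3/s
Therefore the discharge over the weir = 0.3257 m^3/s.


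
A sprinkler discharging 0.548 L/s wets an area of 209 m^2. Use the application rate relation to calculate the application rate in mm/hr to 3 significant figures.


Approach: apply the application rate relation, rate = (Q/A)*3600.
rate = (0.548 / 209) * 3600 = 9.44 mm/hr
Therefore the application rate = 9.44 mm/hr.


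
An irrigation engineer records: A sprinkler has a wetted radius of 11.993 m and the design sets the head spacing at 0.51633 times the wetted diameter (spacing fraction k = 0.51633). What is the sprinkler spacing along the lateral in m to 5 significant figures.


Approach: apply the sprinkler spacing rule (spacing as a fraction of wetted diameter), S = k*(2*R).
S = 0.51633 * (2 * 11.993) = 12.385 m
Therefore the sprinkler spacing along the lateral = 12.385 m.


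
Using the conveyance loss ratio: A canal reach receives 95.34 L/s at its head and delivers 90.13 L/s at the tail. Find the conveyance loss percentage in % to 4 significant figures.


Approach: apply the conveyance loss ratio, loss% = ((Q_head - Q_tail)/Q_head)*100.
loss = ((95.34 - 90.13)/95.34)*100 = 5.465 %
Therefore the conveyance loss percentage = 5.465 %.


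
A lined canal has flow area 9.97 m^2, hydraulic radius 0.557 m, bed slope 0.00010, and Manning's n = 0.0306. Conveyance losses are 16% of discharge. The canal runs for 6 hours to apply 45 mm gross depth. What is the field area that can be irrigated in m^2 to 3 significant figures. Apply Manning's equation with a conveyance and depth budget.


Approach: apply Manning's equation with a conveyance and depth budget, Q = (1/n)*A*R^(2/3)*S^(1/2); Q_field = Q*(1-loss); Area = Q_field*t/(d/1000).
Step 1 — canal discharge (Manning's equation):
  Q = (1/0.0306) * 9.97 * 0.557^(2/3) * 0.00010^(1/2) = 2.2057 m^3/s
Step 2 — delivered flow: Q_field = 2.2057*(1 - 16/100) = 1.8528 m^3/s
Step 3 — volume delivered: V = 1.8528 * 6*3600 = 40020 m^3
Step 4 — area served: A = V / (depth/1000) = 40020 / 0.045 = 889000 m^2
Therefore the field area that can be irrigated = 889000 m^2.


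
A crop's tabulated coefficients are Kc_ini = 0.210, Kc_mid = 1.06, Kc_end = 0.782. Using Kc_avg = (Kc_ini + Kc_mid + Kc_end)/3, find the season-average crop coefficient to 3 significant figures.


Kc_avg = (0.210 + 1.06 + 0.782)/3 = 0.684
Therefore the season-average crop coefficient = 0.684.


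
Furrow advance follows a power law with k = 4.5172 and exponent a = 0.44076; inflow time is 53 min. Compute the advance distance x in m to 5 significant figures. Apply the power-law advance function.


Approach: apply the power-law advance function, x = k*t^a.
x = 4.5172 * 53^0.44076 = 25.993 m
Therefore the advance distance x = 25.993 m.


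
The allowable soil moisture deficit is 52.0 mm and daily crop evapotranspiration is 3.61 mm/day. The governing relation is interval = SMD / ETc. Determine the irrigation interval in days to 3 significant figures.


interval = 52.0 / 3.61 = 14.4 days
Therefore the irrigation interval = 14.4 days.


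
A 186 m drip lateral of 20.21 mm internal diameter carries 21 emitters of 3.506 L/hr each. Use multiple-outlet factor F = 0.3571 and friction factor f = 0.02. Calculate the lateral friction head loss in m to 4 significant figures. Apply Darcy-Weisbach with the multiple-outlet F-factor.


Approach: apply Darcy-Weisbach with the multiple-outlet F-factor, Q = n*q/(3600*1000) m^3/s; v = Q/A; hf = F*f*(L/D)*(v^2/(2g)).
Q = 21*3.506/(3600*1000) = 2.04517e-05 m^3/s
A = pi*(20.21e-3/2)^2 = 3.20791e-04 m^2, so v = Q/A = 0.0637538 m/s
hf = 0.3571*0.02*(186/0.02021)*(0.0637538^2/(2*9.81)) = 0.01362 m
Therefore the lateral friction head loss = 0.01362 m.


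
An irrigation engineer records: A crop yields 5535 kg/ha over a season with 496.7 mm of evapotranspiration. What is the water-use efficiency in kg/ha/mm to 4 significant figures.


Approach: apply the water-use efficiency ratio, WUE = yield/ET.
WUE = 5535 / 496.7 = 11.14 kg/ha/mm
Therefore the water-use efficiency = 11.14 kg/ha/mm.


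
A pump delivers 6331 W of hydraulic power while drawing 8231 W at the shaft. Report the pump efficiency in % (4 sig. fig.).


Approach: apply the efficiency ratio, eta = (P_out/P_in)*100.
eta = (6331 / 8231) * 100 = 76.92 %
Therefore the pump efficiency = 76.92 %.


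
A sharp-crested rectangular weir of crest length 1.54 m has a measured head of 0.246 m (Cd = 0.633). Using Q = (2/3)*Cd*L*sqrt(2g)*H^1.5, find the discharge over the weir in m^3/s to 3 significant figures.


Q = (2/3)*0.633*1.54*sqrt(2*9.81)*0.246^1.5 = 0.351 m^3/s
Therefore the discharge over the weir = 0.351 m^3/s.


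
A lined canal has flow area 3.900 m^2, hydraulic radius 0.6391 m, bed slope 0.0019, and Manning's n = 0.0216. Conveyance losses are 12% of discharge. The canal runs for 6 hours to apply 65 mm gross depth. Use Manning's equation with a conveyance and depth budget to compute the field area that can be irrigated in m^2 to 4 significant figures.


Approach: apply Manning's equation with a conveyance and depth budget, Q = (1/n)*A*R^(2/3)*S^(1/2); Q_field = Q*(1-loss); Area = Q_field*t/(d/1000).
Step 1 — canal discharge (Manning's equation):
  Q = (1/0.0216) * 3.900 * 0.6391^(2/3) * 0.0019^(1/2) = 5.83938 m^3/s
Step 2 — delivered flow: Q_field = 5.83938*(1 - 12/100) = 5.13866 m^3/s
Step 3 — volume delivered: V = 5.13866 * 6*3600 = 110995 m^3
Step 4 — area served: A = V / (depth/1000) = 110995 / 0.065 = 1708000 m^2
Therefore the field area that can be irrigated = 1708000 m^2.


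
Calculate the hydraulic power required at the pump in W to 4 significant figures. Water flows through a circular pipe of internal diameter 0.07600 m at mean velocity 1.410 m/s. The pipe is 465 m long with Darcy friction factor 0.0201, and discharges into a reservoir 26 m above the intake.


Approach: apply continuity + Darcy-Weisbach + hydraulic power, Q = A*v; hf = f*(L/D)*(v^2/(2g)); H = static + hf; P = rho*g*Q*H.
Step 1 — flow rate (continuity, Q = A*v):
  A = pi*(0.07600/2)^2 = 0.00453646 m^2
  Q = 0.00453646 * 1.410 = 0.00639641 m^3/s
Step 2 — friction head loss (Darcy-Weisbach):
  hf = 0.0201 * (465/0.07600) * (1.410^2 / (2*9.81))
  hf = 12.4616 m
Step 3 — total head: H = 26 + 12.4616 = 38.4616 m
Step 4 — hydraulic power (P = rho*g*Q*H):
  P = 1000 * 9.81 * 0.00639641 * 38.4616 = 2413 W
Therefore the hydraulic power required at the pump = 2413 W.


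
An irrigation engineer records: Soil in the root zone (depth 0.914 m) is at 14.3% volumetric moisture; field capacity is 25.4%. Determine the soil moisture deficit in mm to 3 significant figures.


Approach: apply the soil moisture deficit relation, SMD = (FC - theta)/100 * depth * 1000.
SMD = (25.4 - 14.3)/100 * 0.914 * 1000 = 101 mm
Therefore the soil moisture deficit = 101 mm.


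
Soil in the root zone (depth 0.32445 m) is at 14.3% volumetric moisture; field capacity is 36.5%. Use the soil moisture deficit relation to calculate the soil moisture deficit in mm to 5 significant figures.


Approach: apply the soil moisture deficit relation, SMD = (FC - theta)/100 * depth * 1000.
SMD = (36.5 - 14.3)/100 * 0.32445 * 1000 = 72.028 mm
Therefore the soil moisture deficit = 72.028 mm.


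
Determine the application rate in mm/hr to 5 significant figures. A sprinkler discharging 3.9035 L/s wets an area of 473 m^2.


Approach: apply the application rate relation, rate = (Q/A)*3600.
rate = (3.9035 / 473) * 3600 = 29.710 mm/hr
Therefore the application rate = 29.710 mm/hr.


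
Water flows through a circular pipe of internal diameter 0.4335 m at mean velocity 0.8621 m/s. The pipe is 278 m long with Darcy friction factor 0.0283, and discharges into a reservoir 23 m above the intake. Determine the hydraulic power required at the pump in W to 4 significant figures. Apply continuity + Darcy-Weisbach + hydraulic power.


Approach: apply continuity + Darcy-Weisbach + hydraulic power, Q = A*v; hf = f*(L/D)*(v^2/(2g)); H = static + hf; P = rho*g*Q*H.
Step 1 — flow rate (continuity, Q = A*v):
  A = pi*(0.4335/2)^2 = 0.147594 m^2
  Q = 0.147594 * 0.8621 = 0.127241 m^3/s
Step 2 — friction head loss (Darcy-Weisbach):
  hf = 0.0283 * (278/0.4335) * (0.8621^2 / (2*9.81))
  hf = 0.687477 m
Step 3 — total head: H = 23 + 0.687477 = 23.6875 m
Step 4 — hydraulic power (P = rho*g*Q*H):
  P = 1000 * 9.81 * 0.127241 * 23.6875 = 29570 W
Therefore the hydraulic power required at the pump = 29570 W.


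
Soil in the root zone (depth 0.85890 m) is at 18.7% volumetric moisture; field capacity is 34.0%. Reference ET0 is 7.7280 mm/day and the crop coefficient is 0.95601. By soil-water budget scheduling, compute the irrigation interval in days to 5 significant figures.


Approach: apply soil-water budget scheduling, SMD = (FC-theta)/100*depth*1000; ETc = ET0*Kc; interval = SMD/ETc.
Step 1 — soil moisture deficit:
  SMD = (34.0 - 18.7)/100 * 0.85890 * 1000 = 131.4117 mm
Step 2 — daily crop ET (ETc = ET0*Kc):
  ETc = 7.7280 * 0.95601 = 7.388045 mm/day
Step 3 — irrigation interval (SMD/ETc):
  interval = 131.4117 / 7.388045 = 17.787 days
Therefore the irrigation interval = 17.787 days.
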